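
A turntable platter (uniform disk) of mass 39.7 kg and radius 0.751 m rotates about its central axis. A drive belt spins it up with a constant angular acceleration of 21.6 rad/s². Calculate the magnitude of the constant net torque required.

I = ½MR² = (1/2)(39.7)(0.751)² = 11.20 kg·m².
τ = Iα = (11.20)(21.60) = 241.8 N·m.

τ ≈ 242 N·m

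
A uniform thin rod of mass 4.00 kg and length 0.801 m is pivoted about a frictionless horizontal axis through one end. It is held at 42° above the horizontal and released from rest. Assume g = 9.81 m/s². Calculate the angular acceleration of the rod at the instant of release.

About the pivot, I = (1/3)ML² = (1/3)(4.00)(0.801)² = 0.8555 kg·m².
The weight acts at the center, a distance L/2 = 0.4005 m from the pivot; τ = Mg(L/2) cos 42° = 11.68 N·m.
α = τ/I = 11.68/0.8555 = 13.65 rad/s².

α ≈ 13.7 rad/s²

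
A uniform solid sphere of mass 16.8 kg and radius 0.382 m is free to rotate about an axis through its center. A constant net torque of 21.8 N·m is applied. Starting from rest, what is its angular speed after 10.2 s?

I = (2/5)MR² = (2/5)(16.8)(0.382)² = 0.9806 kg·m².
α = τ/I = 21.8/0.9806 = 22.23 rad/s².
ω = ω₀ + αt = 0 + (22.23)(10.2) = 226.8 rad/s.

ω ≈ 227 rad/s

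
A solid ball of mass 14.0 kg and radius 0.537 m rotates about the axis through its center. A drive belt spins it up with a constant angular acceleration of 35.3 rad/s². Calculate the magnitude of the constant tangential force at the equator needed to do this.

I = (2/5)MR² = (2/5)(14.0)(0.537)² = 1.615 kg·m².
The required torque is τ = Iα = (1.615)(35.30) = 57.00 N·m.
A tangential force at the equator gives τ = FR, so F = τ/R = 57.00/0.537 = 106.2 N.

F ≈ 106 N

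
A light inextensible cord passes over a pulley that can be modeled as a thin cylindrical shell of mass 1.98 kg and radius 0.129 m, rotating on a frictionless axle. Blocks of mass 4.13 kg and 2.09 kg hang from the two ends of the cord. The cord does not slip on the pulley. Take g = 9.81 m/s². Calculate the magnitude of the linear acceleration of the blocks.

I = MR² = (1.98)(0.129)² = 0.03295 kg·m².
Heavier block: m₁g − T₁ = m₁a. Lighter block: T₂ − m₂g = m₂a.
Pulley: (T₁ − T₂)R = Iα = I(a/R), so T₁ − T₂ = (I/R²)a = 1·M_p a = 1.980·a.
Adding the three: (m₁ − m₂)g = (m₁ + m₂ + 1.980)a, so a = (4.13 − 2.09)(9.81)/(4.13 + 2.09 + 1.980) = 2.441 m/s².

a ≈ 2.44 m/s²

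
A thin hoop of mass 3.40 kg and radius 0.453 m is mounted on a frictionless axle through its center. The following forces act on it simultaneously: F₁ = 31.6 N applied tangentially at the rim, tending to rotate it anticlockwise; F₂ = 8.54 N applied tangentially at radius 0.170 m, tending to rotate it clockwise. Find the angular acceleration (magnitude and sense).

α ≈ 18.4 rad/s², anticlockwise

I = MR² = (3.40)(0.453)² = 0.6977 kg·m².
Taking anticlockwise as positive: τ₁ = +(31.6)(0.453) = +14.31 N·m; τ₂ = −(8.54)(0.170) = −1.452 N·m.
Net torque τ = 12.86 N·m.
α = τ/I = 12.86/0.6977 = 18.44 rad/s².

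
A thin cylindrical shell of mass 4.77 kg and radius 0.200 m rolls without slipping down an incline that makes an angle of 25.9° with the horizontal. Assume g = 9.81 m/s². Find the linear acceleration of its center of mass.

a ≈ 2.14 m/s²

Translation along the incline: Mg sinθ − f = Ma.
Rotation about the center: fR = Iα with I = MR². No-slip gives a = αR, so f = (I/R²)a = M a.
Substituting: Mg sinθ = (1 + 1.000)Ma, so a = g sinθ/(1 + 1.000) = (9.81) sin 25.9° / 2.000 = 2.143 m/s².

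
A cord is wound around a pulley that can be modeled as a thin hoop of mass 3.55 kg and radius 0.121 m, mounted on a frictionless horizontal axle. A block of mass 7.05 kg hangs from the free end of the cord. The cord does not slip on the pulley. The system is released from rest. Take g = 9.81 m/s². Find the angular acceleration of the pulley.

I = MR² = (3.55)(0.121)² = 0.05198 kg·m².
Block: mg − T = ma. Pulley: TR = Iα. No-slip: a = αR, so T = (I/R²)a = 3.550·a.
Then mg = (m + 3.550)a, so a = (7.05)(9.81)/(7.05 + 3.550) = 6.525 m/s².
α = a/R = 6.525/0.121 = 53.92 rad/s².

α ≈ 53.9 rad/s²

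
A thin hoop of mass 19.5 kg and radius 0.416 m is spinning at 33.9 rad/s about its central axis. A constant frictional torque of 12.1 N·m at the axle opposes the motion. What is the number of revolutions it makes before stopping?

I = MR² = (19.5)(0.416)² = 3.375 kg·m².
The net torque has magnitude 12.1 N·m, opposing ω.
|α| = τ/I = 12.10/3.375 = 3.586 rad/s² (deceleration).
ω² = ω₀² − 2|α|θ with ω = 0 ⇒ θ = ω₀²/(2|α|) = 160.3 rad = 25.51 rev.

≈ 25.5 revolutions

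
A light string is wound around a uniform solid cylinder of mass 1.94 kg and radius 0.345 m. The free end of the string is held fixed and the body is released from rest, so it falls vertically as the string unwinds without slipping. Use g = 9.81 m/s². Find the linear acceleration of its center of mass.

a ≈ 6.54 m/s²

Translation: Mg − T = Ma. Rotation about the center: TR = Iα with I = ½MR².
With a = αR: T = (I/R²)a = (1/2)M a, so Mg = (1 + 0.5000)Ma.
a = g/(1 + 0.5000) = 9.81/1.500 = 6.540 m/s².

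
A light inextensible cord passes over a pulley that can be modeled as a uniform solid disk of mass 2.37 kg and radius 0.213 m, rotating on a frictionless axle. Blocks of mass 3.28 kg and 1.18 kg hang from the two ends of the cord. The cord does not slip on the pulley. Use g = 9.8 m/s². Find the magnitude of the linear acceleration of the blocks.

a ≈ 3.65 m/s²

I = ½MR² = (1/2)(2.37)(0.213)² = 0.05376 kg·m².
Heavier block: m₁g − T₁ = m₁a. Lighter block: T₂ − m₂g = m₂a.
Pulley: (T₁ − T₂)R = Iα = I(a/R), so T₁ − T₂ = (I/R²)a = (1/2)M_p a = 1.185·a.
Adding the three: (m₁ − m₂)g = (m₁ + m₂ + 1.185)a, so a = (3.28 − 1.18)(9.8)/(3.28 + 1.18 + 1.185) = 3.646 m/s².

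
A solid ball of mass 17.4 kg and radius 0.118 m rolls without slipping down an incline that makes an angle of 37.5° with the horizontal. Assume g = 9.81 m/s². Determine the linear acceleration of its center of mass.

Translation along the incline: Mg sinθ − f = Ma.
Rotation about the center: fR = Iα with I = (2/5)MR². No-slip gives a = αR, so f = (I/R²)a = (2/5)M a.
Substituting: Mg sinθ = (1 + 0.4000)Ma, so a = g sinθ/(1 + 0.4000) = (9.81) sin 37.5° / 1.400 = 4.266 m/s².

a ≈ 4.27 m/s²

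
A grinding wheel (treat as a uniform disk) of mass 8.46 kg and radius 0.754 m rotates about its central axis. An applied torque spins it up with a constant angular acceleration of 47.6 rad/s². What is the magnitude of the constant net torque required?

I = ½MR² = (1/2)(8.46)(0.754)² = 2.405 kg·m².
τ = Iα = (2.405)(47.60) = 114.5 N·m.

τ ≈ 114 N·m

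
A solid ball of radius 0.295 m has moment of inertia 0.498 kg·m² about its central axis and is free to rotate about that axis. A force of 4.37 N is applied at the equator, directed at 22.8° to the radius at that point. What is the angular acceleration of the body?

Only the tangential component produces torque: τ = F R sinθ = (4.37)(0.295) sin 22.8° = 0.4996 N·m.
From τ = Iα: α = 0.4996/0.4980 = 1.003 rad/s².

α ≈ 1.00 rad/s²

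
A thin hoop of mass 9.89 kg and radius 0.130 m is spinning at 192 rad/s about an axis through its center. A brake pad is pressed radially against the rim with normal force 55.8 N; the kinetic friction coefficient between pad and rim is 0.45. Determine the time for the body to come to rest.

t ≈ 9.83 s

I = MR² = (9.89)(0.130)² = 0.1671 kg·m².
Friction force f = μN = (0.45)(55.8) = 25.11 N at the rim; torque magnitude τ = fR = 3.264 N·m, opposing ω.
|α| = τ/I = 3.264/0.1671 = 19.53 rad/s² (deceleration).
0 = ω₀ − |α|t ⇒ t = ω₀/|α| = 192/19.53 = 9.831 s.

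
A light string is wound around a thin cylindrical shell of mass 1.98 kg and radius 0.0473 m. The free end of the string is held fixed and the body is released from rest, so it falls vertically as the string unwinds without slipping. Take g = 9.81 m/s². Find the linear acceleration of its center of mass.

Translation: Mg − T = Ma. Rotation about the center: TR = Iα with I = MR².
With a = αR: T = (I/R²)a = M a, so Mg = (1 + 1.000)Ma.
a = g/(1 + 1.000) = 9.81/2.000 = 4.905 m/s².

a ≈ 4.91 m/s²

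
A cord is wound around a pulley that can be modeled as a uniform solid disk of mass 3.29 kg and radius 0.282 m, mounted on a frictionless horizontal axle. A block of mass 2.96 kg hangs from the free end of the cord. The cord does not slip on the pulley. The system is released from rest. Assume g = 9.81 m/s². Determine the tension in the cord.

T ≈ 10.4 N

I = ½MR² = (1/2)(3.29)(0.282)² = 0.1308 kg·m².
Block: mg − T = ma. Pulley: TR = Iα. No-slip: a = αR, so T = (I/R²)a = 1.645·a.
Then mg = (m + 1.645)a, so a = (2.96)(9.81)/(2.96 + 1.645) = 6.306 m/s².
T = 1.645·a = 10.37 N.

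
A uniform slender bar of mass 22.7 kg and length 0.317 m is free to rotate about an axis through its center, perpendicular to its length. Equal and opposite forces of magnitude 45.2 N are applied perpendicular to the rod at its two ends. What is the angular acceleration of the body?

I = (1/12)ML² = (1/12)(22.7)(0.317)² = 0.1901 kg·m².
The couple gives τ = F·(L/2) + F·(L/2) = F L = (45.2)(0.317) = 14.33 N·m.
Newton's second law for rotation, τ = Iα, gives α = τ/I = 14.33/0.1901 = 75.38 rad/s².

α ≈ 75.4 rad/s²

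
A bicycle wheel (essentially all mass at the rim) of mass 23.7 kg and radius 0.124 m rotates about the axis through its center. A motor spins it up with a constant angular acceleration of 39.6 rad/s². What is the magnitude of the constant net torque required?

τ ≈ 14.4 N·m

I = MR² = (23.7)(0.124)² = 0.3644 kg·m².
τ = Iα = (0.3644)(39.60) = 14.43 N·m.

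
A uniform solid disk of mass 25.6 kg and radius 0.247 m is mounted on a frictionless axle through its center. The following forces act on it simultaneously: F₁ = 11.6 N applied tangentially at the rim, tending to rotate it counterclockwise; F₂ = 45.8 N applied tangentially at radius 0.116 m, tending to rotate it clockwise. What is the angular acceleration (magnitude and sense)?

α ≈ 3.13 rad/s², clockwise

I = ½MR² = (1/2)(25.6)(0.247)² = 0.7809 kg·m².
Taking counterclockwise as positive: τ₁ = +(11.6)(0.247) = +2.865 N·m; τ₂ = −(45.8)(0.116) = −5.313 N·m.
Net torque τ = -2.448 N·m.
α = τ/I = -2.448/0.7809 = -3.134 rad/s².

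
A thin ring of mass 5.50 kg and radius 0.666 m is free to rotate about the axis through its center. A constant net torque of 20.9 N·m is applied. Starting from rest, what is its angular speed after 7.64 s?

ω ≈ 65.5 rad/s

I = MR² = (5.50)(0.666)² = 2.440 kg·m².
α = τ/I = 20.9/2.440 = 8.567 rad/s².
ω = ω₀ + αt = 0 + (8.567)(7.64) = 65.45 rad/s.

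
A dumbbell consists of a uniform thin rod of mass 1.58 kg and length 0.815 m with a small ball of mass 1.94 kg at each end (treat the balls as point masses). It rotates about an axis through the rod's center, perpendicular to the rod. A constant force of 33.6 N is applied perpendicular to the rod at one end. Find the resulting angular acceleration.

α ≈ 18.7 rad/s²

I_rod = (1/12)ML² = (1/12)(1.58)(0.815)² = 0.08746 kg·m².
I_balls = 2·m·(L/2)² = 2(1.94)(0.4075)² = 0.6443 kg·m².
Total I = 0.7318 kg·m².
τ = F·(L/2) = (33.6)(0.407) = 13.69 N·m.
α = τ/I = 13.69/0.7318 = 18.71 rad/s².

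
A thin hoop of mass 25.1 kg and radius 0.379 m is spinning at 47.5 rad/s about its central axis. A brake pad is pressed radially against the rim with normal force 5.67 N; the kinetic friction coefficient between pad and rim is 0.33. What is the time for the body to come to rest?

I = MR² = (25.1)(0.379)² = 3.605 kg·m².
Friction force f = μN = (0.33)(5.67) = 1.871 N at the rim; torque magnitude τ = fR = 0.7091 N·m, opposing ω.
|α| = τ/I = 0.7091/3.605 = 0.1967 rad/s² (deceleration).
0 = ω₀ − |α|t ⇒ t = ω₀/|α| = 47.5/0.1967 = 241.5 s.

t ≈ 241 s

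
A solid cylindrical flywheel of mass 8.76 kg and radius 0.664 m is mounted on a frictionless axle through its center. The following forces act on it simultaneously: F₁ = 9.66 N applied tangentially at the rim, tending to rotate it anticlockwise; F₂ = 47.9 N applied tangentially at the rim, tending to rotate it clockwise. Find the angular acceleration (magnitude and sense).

I = ½MR² = (1/2)(8.76)(0.664)² = 1.931 kg·m².
Taking anticlockwise as positive: τ₁ = +(9.66)(0.664) = +6.414 N·m; τ₂ = −(47.9)(0.664) = −31.81 N·m.
Net torque τ = -25.39 N·m.
α = τ/I = -25.39/1.931 = -13.15 rad/s².

α ≈ 13.1 rad/s², clockwise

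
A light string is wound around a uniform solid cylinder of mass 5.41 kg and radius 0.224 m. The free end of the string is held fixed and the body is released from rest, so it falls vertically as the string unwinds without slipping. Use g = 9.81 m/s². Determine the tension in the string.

Translation: Mg − T = Ma. Rotation about the center: TR = Iα with I = ½MR².
With a = αR: T = (I/R²)a = (1/2)M a, so Mg = (1 + 0.5000)Ma.
a = g/(1 + 0.5000) = 9.81/1.500 = 6.540 m/s².
T = 0.5000·M·a = (0.5000)(5.41)(6.540) = 17.69 N.

T ≈ 17.7 N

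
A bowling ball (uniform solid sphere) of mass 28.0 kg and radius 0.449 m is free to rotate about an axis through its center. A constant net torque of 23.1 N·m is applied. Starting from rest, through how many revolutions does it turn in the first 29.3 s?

I = (2/5)MR² = (2/5)(28.0)(0.449)² = 2.258 kg·m².
α = τ/I = 23.1/2.258 = 10.23 rad/s².
θ = ½αt² = ½(10.23)(29.3)² = 4391 rad.
Revolutions = θ/(2π) = 698.9.

≈ 699 revolutions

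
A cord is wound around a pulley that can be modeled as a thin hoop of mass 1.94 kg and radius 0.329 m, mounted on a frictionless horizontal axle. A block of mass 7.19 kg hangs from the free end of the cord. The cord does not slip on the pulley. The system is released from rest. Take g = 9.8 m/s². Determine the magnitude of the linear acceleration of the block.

I = MR² = (1.94)(0.329)² = 0.2100 kg·m².
Block: mg − T = ma. Pulley: TR = Iα. No-slip: a = αR, so T = (I/R²)a = 1.940·a.
Then mg = (m + 1.940)a, so a = (7.19)(9.8)/(7.19 + 1.940) = 7.718 m/s².

a ≈ 7.72 m/s²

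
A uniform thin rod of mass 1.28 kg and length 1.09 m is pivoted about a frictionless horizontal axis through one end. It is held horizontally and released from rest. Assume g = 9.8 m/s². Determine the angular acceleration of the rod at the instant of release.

About the pivot, I = (1/3)ML² = (1/3)(1.28)(1.09)² = 0.5069 kg·m².
The weight acts at the center, a distance L/2 = 0.5450 m from the pivot; τ = Mg(L/2) = 6.836 N·m.
α = τ/I = 6.836/0.5069 = 13.49 rad/s².
(Equivalently α = (3g/(2L)) = 13.49 rad/s².)

α ≈ 13.5 rad/s²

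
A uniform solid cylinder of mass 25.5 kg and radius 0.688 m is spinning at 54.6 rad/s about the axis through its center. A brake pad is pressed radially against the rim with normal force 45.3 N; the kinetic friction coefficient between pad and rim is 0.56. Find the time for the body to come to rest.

t ≈ 18.9 s

I = ½MR² = (1/2)(25.5)(0.688)² = 6.035 kg·m².
Friction force f = μN = (0.56)(45.3) = 25.37 N at the rim; torque magnitude τ = fR = 17.45 N·m, opposing ω.
|α| = τ/I = 17.45/6.035 = 2.892 rad/s² (deceleration).
0 = ω₀ − |α|t ⇒ t = ω₀/|α| = 54.6/2.892 = 18.88 s.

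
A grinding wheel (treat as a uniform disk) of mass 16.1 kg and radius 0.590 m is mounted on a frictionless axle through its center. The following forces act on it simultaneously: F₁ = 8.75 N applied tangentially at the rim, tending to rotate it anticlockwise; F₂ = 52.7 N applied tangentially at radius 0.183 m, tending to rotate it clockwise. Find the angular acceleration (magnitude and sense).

α ≈ 1.60 rad/s², clockwise

I = ½MR² = (1/2)(16.1)(0.590)² = 2.802 kg·m².
Taking anticlockwise as positive: τ₁ = +(8.75)(0.590) = +5.162 N·m; τ₂ = −(52.7)(0.183) = −9.644 N·m.
Net torque τ = -4.482 N·m.
α = τ/I = -4.482/2.802 = -1.599 rad/s².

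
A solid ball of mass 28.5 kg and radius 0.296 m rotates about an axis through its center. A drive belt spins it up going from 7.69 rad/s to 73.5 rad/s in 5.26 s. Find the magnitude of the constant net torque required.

I = (2/5)MR² = (2/5)(28.5)(0.296)² = 0.9988 kg·m².
α = Δω/Δt = (73.5 − 7.69)/5.26 = 12.51 rad/s².
τ = Iα = (0.9988)(12.51) = 12.50 N·m.

τ ≈ 12.5 N·m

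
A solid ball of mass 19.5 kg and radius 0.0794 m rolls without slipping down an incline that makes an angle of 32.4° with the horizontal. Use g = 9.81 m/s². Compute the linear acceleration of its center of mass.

Translation along the incline: Mg sinθ − f = Ma.
Rotation about the center: fR = Iα with I = (2/5)MR². No-slip gives a = αR, so f = (I/R²)a = (2/5)M a.
Substituting: Mg sinθ = (1 + 0.4000)Ma, so a = g sinθ/(1 + 0.4000) = (9.81) sin 32.4° / 1.400 = 3.755 m/s².

a ≈ 3.75 m/s²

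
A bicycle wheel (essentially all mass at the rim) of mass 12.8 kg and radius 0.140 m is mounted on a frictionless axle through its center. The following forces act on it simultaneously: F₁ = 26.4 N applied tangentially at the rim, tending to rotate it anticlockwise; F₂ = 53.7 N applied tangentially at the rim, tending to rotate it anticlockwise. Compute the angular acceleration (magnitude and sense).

I = MR² = (12.8)(0.140)² = 0.2509 kg·m².
Taking anticlockwise as positive: τ₁ = +(26.4)(0.140) = +3.696 N·m; τ₂ = +(53.7)(0.140) = +7.518 N·m.
Net torque τ = 11.21 N·m.
α = τ/I = 11.21/0.2509 = 44.70 rad/s².

α ≈ 44.7 rad/s², anticlockwise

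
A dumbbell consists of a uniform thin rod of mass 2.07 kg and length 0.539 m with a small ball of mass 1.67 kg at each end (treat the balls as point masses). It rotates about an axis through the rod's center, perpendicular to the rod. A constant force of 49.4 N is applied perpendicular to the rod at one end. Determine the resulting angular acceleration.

I_rod = (1/12)ML² = (1/12)(2.07)(0.539)² = 0.05011 kg·m².
I_balls = 2·m·(L/2)² = 2(1.67)(0.2695)² = 0.2426 kg·m².
Total I = 0.2927 kg·m².
τ = F·(L/2) = (49.4)(0.270) = 13.31 N·m.
α = τ/I = 13.31/0.2927 = 45.48 rad/s².

α ≈ 45.5 rad/s²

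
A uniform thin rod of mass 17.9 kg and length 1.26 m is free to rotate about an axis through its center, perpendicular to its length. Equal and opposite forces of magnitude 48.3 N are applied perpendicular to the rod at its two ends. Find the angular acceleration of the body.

I = (1/12)ML² = (1/12)(17.9)(1.26)² = 2.368 kg·m².
The couple gives τ = F·(L/2) + F·(L/2) = F L = (48.3)(1.26) = 60.86 N·m.
From τ = Iα: α = 60.86/2.368 = 25.70 rad/s².

α ≈ 25.7 rad/s²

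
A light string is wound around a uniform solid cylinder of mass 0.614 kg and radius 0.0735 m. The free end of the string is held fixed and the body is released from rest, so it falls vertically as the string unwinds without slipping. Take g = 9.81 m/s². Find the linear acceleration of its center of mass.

Translation: Mg − T = Ma. Rotation about the center: TR = Iα with I = ½MR².
With a = αR: T = (I/R²)a = (1/2)M a, so Mg = (1 + 0.5000)Ma.
a = g/(1 + 0.5000) = 9.81/1.500 = 6.540 m/s².

a ≈ 6.54 m/s²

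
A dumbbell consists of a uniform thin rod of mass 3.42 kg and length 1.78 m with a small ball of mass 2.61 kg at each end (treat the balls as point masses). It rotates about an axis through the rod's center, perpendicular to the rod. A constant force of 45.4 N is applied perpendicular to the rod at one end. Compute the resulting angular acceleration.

α ≈ 8.02 rad/s²

I_rod = (1/12)ML² = (1/12)(3.42)(1.78)² = 0.9030 kg·m².
I_balls = 2·m·(L/2)² = 2(2.61)(0.8900)² = 4.135 kg·m².
Total I = 5.038 kg·m².
τ = F·(L/2) = (45.4)(0.890) = 40.41 N·m.
α = τ/I = 40.41/5.038 = 8.021 rad/s².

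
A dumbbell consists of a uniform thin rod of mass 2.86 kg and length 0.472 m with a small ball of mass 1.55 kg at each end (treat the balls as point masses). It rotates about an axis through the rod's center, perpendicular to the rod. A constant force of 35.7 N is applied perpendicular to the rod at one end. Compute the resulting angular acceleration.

I_rod = (1/12)ML² = (1/12)(2.86)(0.472)² = 0.05310 kg·m².
I_balls = 2·m·(L/2)² = 2(1.55)(0.2360)² = 0.1727 kg·m².
Total I = 0.2258 kg·m².
τ = F·(L/2) = (35.7)(0.236) = 8.425 N·m.
α = τ/I = 8.425/0.2258 = 37.32 rad/s².

α ≈ 37.3 rad/s²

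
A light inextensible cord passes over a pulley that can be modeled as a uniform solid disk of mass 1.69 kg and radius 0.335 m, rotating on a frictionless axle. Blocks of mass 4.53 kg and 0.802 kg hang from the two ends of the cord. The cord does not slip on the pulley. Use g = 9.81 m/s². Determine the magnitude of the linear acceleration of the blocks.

a ≈ 5.92 m/s²

I = ½MR² = (1/2)(1.69)(0.335)² = 0.09483 kg·m².
Heavier block: m₁g − T₁ = m₁a. Lighter block: T₂ − m₂g = m₂a.
Pulley: (T₁ − T₂)R = Iα = I(a/R), so T₁ − T₂ = (I/R²)a = (1/2)M_p a = 0.8450·a.
Adding the three: (m₁ − m₂)g = (m₁ + m₂ + 0.8450)a, so a = (4.53 − 0.802)(9.81)/(4.53 + 0.802 + 0.8450) = 5.921 m/s².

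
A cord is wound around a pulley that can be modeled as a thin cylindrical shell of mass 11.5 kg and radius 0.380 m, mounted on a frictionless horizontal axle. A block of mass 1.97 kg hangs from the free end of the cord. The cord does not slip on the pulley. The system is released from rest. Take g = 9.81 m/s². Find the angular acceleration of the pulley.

α ≈ 3.78 rad/s²

I = MR² = (11.5)(0.380)² = 1.661 kg·m².
Block: mg − T = ma. Pulley: TR = Iα. No-slip: a = αR, so T = (I/R²)a = 11.50·a.
Then mg = (m + 11.50)a, so a = (1.97)(9.81)/(1.97 + 11.50) = 1.435 m/s².
α = a/R = 1.435/0.380 = 3.776 rad/s².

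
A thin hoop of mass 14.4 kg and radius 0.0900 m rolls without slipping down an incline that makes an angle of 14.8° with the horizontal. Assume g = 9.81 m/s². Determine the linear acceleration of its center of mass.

Translation along the incline: Mg sinθ − f = Ma.
Rotation about the center: fR = Iα with I = MR². No-slip gives a = αR, so f = (I/R²)a = M a.
Substituting: Mg sinθ = (1 + 1.000)Ma, so a = g sinθ/(1 + 1.000) = (9.81) sin 14.8° / 2.000 = 1.253 m/s².

a ≈ 1.25 m/s²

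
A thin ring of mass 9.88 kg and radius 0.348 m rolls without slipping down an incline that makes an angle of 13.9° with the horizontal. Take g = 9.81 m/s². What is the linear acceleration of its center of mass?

a ≈ 1.18 m/s²

Translation along the incline: Mg sinθ − f = Ma.
Rotation about the center: fR = Iα with I = MR². No-slip gives a = αR, so f = (I/R²)a = M a.
Substituting: Mg sinθ = (1 + 1.000)Ma, so a = g sinθ/(1 + 1.000) = (9.81) sin 13.9° / 2.000 = 1.178 m/s².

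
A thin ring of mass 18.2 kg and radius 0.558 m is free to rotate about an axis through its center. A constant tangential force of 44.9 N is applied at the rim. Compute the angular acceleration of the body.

I = MR² = (18.2)(0.558)² = 5.667 kg·m².
τ = F R = (44.9)(0.558) = 25.05 N·m.
From τ = Iα: α = 25.05/5.667 = 4.421 rad/s².

α ≈ 4.42 rad/s²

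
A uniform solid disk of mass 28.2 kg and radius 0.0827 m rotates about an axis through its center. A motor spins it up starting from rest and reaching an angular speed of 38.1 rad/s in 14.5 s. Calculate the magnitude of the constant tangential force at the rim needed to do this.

F ≈ 3.06 N

I = ½MR² = (1/2)(28.2)(0.0827)² = 0.09643 kg·m².
α = Δω/Δt = (38.1 − 0)/14.5 = 2.628 rad/s².
The required torque is τ = Iα = (0.09643)(2.628) = 0.2534 N·m.
A tangential force at the rim gives τ = FR, so F = τ/R = 0.2534/0.0827 = 3.064 N.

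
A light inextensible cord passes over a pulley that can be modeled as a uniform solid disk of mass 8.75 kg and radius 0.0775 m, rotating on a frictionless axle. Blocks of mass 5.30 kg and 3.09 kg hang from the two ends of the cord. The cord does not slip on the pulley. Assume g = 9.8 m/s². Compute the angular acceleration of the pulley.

I = ½MR² = (1/2)(8.75)(0.0775)² = 0.02628 kg·m².
Heavier block: m₁g − T₁ = m₁a. Lighter block: T₂ − m₂g = m₂a.
Pulley: (T₁ − T₂)R = Iα = I(a/R), so T₁ − T₂ = (I/R²)a = (1/2)M_p a = 4.375·a.
Adding the three: (m₁ − m₂)g = (m₁ + m₂ + 4.375)a, so a = (5.30 − 3.09)(9.8)/(5.30 + 3.09 + 4.375) = 1.697 m/s².
α = a/R = 1.697/0.0775 = 21.89 rad/s².

α ≈ 21.9 rad/s²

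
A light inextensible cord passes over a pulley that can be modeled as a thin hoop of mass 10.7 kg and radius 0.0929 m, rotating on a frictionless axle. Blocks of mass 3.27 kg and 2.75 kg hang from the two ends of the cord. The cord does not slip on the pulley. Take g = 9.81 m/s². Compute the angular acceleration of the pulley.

α ≈ 3.28 rad/s²

I = MR² = (10.7)(0.0929)² = 0.09235 kg·m².
Heavier block: m₁g − T₁ = m₁a. Lighter block: T₂ − m₂g = m₂a.
Pulley: (T₁ − T₂)R = Iα = I(a/R), so T₁ − T₂ = (I/R²)a = 1·M_p a = 10.70·a.
Adding the three: (m₁ − m₂)g = (m₁ + m₂ + 10.70)a, so a = (3.27 − 2.75)(9.81)/(3.27 + 2.75 + 10.70) = 0.3051 m/s².
α = a/R = 0.3051/0.0929 = 3.284 rad/s².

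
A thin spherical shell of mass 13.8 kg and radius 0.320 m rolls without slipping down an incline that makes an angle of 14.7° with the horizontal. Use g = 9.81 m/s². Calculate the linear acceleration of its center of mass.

a ≈ 1.49 m/s²

Translation along the incline: Mg sinθ − f = Ma.
Rotation about the center: fR = Iα with I = (2/3)MR². No-slip gives a = αR, so f = (I/R²)a = (2/3)M a.
Substituting: Mg sinθ = (1 + 0.6667)Ma, so a = g sinθ/(1 + 0.6667) = (9.81) sin 14.7° / 1.667 = 1.494 m/s².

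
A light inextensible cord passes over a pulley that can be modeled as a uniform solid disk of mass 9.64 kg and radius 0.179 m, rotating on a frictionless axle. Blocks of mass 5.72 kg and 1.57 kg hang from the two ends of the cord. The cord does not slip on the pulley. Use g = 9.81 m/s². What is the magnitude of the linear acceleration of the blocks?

I = ½MR² = (1/2)(9.64)(0.179)² = 0.1544 kg·m².
Heavier block: m₁g − T₁ = m₁a. Lighter block: T₂ − m₂g = m₂a.
Pulley: (T₁ − T₂)R = Iα = I(a/R), so T₁ − T₂ = (I/R²)a = (1/2)M_p a = 4.820·a.
Adding the three: (m₁ − m₂)g = (m₁ + m₂ + 4.820)a, so a = (5.72 − 1.57)(9.81)/(5.72 + 1.57 + 4.820) = 3.362 m/s².

a ≈ 3.36 m/s²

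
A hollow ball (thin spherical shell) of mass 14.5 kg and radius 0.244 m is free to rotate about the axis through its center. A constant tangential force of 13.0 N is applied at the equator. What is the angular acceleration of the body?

α ≈ 5.51 rad/s²

I = (2/3)MR² = (2/3)(14.5)(0.244)² = 0.5755 kg·m².
τ = F R = (13.0)(0.244) = 3.172 N·m.
Newton's second law for rotation, τ = Iα, gives α = τ/I = 3.172/0.5755 = 5.512 rad/s².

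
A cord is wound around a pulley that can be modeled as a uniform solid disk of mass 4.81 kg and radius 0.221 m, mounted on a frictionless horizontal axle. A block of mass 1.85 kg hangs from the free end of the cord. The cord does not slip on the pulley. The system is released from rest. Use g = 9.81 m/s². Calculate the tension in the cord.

I = ½MR² = (1/2)(4.81)(0.221)² = 0.1175 kg·m².
Block: mg − T = ma. Pulley: TR = Iα. No-slip: a = αR, so T = (I/R²)a = 2.405·a.
Then mg = (m + 2.405)a, so a = (1.85)(9.81)/(1.85 + 2.405) = 4.265 m/s².
T = 2.405·a = 10.26 N.

T ≈ 10.3 N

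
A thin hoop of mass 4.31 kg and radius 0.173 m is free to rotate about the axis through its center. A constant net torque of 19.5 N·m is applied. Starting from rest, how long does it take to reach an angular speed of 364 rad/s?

I = MR² = (4.31)(0.173)² = 0.1290 kg·m².
α = τ/I = 19.5/0.1290 = 151.2 rad/s².
ω = αt ⇒ t = ω/α = 364/151.2 = 2.408 s.

t ≈ 2.41 s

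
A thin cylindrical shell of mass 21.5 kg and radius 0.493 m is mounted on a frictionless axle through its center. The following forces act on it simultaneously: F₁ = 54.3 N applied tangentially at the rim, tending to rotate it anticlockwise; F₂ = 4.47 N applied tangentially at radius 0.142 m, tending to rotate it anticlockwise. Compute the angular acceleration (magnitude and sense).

α ≈ 5.24 rad/s², anticlockwise

I = MR² = (21.5)(0.493)² = 5.226 kg·m².
Taking anticlockwise as positive: τ₁ = +(54.3)(0.493) = +26.77 N·m; τ₂ = +(4.47)(0.142) = +0.6347 N·m.
Net torque τ = 27.40 N·m.
α = τ/I = 27.40/5.226 = 5.244 rad/s².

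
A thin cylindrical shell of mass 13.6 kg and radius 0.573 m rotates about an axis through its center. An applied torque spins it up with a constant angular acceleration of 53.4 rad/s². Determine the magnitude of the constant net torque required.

I = MR² = (13.6)(0.573)² = 4.465 kg·m².
τ = Iα = (4.465)(53.40) = 238.4 N·m.

τ ≈ 238 N·m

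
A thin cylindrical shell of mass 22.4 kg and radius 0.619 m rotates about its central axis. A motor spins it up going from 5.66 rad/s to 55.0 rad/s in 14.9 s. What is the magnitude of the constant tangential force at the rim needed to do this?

I = MR² = (22.4)(0.619)² = 8.583 kg·m².
α = Δω/Δt = (55.0 − 5.66)/14.9 = 3.311 rad/s².
The required torque is τ = Iα = (8.583)(3.311) = 28.42 N·m.
A tangential force at the rim gives τ = FR, so F = τ/R = 28.42/0.619 = 45.91 N.

F ≈ 45.9 N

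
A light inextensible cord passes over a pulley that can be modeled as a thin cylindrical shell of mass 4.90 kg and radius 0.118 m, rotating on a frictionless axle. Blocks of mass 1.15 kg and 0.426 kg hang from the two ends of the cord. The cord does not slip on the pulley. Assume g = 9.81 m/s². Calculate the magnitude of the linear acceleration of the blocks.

I = MR² = (4.90)(0.118)² = 0.06823 kg·m².
Heavier block: m₁g − T₁ = m₁a. Lighter block: T₂ − m₂g = m₂a.
Pulley: (T₁ − T₂)R = Iα = I(a/R), so T₁ − T₂ = (I/R²)a = 1·M_p a = 4.900·a.
Adding the three: (m₁ − m₂)g = (m₁ + m₂ + 4.900)a, so a = (1.15 − 0.426)(9.81)/(1.15 + 0.426 + 4.900) = 1.097 m/s².

a ≈ 1.10 m/s²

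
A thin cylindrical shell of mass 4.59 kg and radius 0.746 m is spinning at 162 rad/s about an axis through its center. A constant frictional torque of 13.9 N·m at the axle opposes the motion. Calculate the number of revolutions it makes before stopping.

≈ 384 revolutions

I = MR² = (4.59)(0.746)² = 2.554 kg·m².
The net torque has magnitude 13.9 N·m, opposing ω.
|α| = τ/I = 13.90/2.554 = 5.442 rad/s² (deceleration).
ω² = ω₀² − 2|α|θ with ω = 0 ⇒ θ = ω₀²/(2|α|) = 2411 rad = 383.8 rev.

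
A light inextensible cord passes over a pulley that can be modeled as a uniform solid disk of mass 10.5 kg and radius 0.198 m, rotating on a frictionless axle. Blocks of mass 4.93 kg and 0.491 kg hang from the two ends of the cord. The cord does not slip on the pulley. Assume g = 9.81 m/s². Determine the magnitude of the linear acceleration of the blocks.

I = ½MR² = (1/2)(10.5)(0.198)² = 0.2058 kg·m².
Heavier block: m₁g − T₁ = m₁a. Lighter block: T₂ − m₂g = m₂a.
Pulley: (T₁ − T₂)R = Iα = I(a/R), so T₁ − T₂ = (I/R²)a = (1/2)M_p a = 5.250·a.
Adding the three: (m₁ − m₂)g = (m₁ + m₂ + 5.250)a, so a = (4.93 − 0.491)(9.81)/(4.93 + 0.491 + 5.250) = 4.081 m/s².

a ≈ 4.08 m/s²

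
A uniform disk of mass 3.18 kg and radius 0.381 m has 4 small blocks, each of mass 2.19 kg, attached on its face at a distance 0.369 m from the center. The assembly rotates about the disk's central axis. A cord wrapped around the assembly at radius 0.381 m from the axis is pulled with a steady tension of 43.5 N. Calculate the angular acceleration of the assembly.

α ≈ 11.6 rad/s²

I_disk = ½MR² = ½(3.18)(0.381)² = 0.2308 kg·m².
I_blocks = 4·m·r² = 4(2.19)(0.369)² = 1.193 kg·m².
Total I = 1.424 kg·m².
τ = F r = (43.5)(0.381) = 16.57 N·m.
α = τ/I = 16.57/1.424 = 11.64 rad/s².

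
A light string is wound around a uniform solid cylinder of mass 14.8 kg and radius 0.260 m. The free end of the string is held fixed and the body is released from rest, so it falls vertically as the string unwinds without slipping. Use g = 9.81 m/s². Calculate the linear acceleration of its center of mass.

a ≈ 6.54 m/s²

Translation: Mg − T = Ma. Rotation about the center: TR = Iα with I = ½MR².
With a = αR: T = (I/R²)a = (1/2)M a, so Mg = (1 + 0.5000)Ma.
a = g/(1 + 0.5000) = 9.81/1.500 = 6.540 m/s².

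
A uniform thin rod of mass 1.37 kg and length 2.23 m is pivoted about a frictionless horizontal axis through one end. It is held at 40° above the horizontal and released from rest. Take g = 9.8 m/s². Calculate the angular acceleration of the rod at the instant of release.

About the pivot, I = (1/3)ML² = (1/3)(1.37)(2.23)² = 2.271 kg·m².
The weight acts at the center, a distance L/2 = 1.115 m from the pivot; τ = Mg(L/2) cos 40° = 11.47 N·m.
α = τ/I = 11.47/2.271 = 5.050 rad/s².
(Equivalently α = (3g/(2L)) cos 40° = 5.050 rad/s².)

α ≈ 5.05 rad/s²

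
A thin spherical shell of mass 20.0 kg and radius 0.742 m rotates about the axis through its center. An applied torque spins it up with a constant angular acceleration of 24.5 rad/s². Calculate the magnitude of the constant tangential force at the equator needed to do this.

F ≈ 242 N

I = (2/3)MR² = (2/3)(20.0)(0.742)² = 7.341 kg·m².
The required torque is τ = Iα = (7.341)(24.50) = 179.9 N·m.
A tangential force at the equator gives τ = FR, so F = τ/R = 179.9/0.742 = 242.4 N.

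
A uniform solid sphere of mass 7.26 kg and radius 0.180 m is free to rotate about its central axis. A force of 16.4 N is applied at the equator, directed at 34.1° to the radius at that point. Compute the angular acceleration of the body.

α ≈ 17.6 rad/s²

I = (2/5)MR² = (2/5)(7.26)(0.180)² = 0.09409 kg·m².
Only the tangential component produces torque: τ = F R sinθ = (16.4)(0.180) sin 34.1° = 1.655 N·m.
Newton's second law for rotation, τ = Iα, gives α = τ/I = 1.655/0.09409 = 17.59 rad/s².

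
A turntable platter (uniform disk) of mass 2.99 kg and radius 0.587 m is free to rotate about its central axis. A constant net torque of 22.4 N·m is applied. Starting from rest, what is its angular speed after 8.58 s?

I = ½MR² = (1/2)(2.99)(0.587)² = 0.5151 kg·m².
α = τ/I = 22.4/0.5151 = 43.48 rad/s².
ω = ω₀ + αt = 0 + (43.48)(8.58) = 373.1 rad/s.

ω ≈ 373 rad/s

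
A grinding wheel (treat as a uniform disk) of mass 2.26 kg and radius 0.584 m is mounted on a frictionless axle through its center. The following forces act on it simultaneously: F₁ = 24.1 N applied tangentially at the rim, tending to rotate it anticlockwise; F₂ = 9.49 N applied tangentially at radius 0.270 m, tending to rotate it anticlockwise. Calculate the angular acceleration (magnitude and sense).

I = ½MR² = (1/2)(2.26)(0.584)² = 0.3854 kg·m².
Taking anticlockwise as positive: τ₁ = +(24.1)(0.584) = +14.07 N·m; τ₂ = +(9.49)(0.270) = +2.562 N·m.
Net torque τ = 16.64 N·m.
α = τ/I = 16.64/0.3854 = 43.17 rad/s².

α ≈ 43.2 rad/s², anticlockwise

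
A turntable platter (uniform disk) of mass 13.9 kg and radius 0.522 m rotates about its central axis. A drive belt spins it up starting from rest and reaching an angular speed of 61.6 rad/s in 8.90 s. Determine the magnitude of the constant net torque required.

τ ≈ 13.1 N·m

I = ½MR² = (1/2)(13.9)(0.522)² = 1.894 kg·m².
α = Δω/Δt = (61.6 − 0)/8.90 = 6.921 rad/s².
τ = Iα = (1.894)(6.921) = 13.11 N·m.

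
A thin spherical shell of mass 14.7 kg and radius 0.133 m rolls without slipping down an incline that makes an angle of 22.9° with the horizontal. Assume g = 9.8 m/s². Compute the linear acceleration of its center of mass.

Translation along the incline: Mg sinθ − f = Ma.
Rotation about the center: fR = Iα with I = (2/3)MR². No-slip gives a = αR, so f = (I/R²)a = (2/3)M a.
Substituting: Mg sinθ = (1 + 0.6667)Ma, so a = g sinθ/(1 + 0.6667) = (9.8) sin 22.9° / 1.667 = 2.288 m/s².

a ≈ 2.29 m/s²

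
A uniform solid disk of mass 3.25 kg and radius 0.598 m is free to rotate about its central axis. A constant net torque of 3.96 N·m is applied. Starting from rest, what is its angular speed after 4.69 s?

ω ≈ 32.0 rad/s

I = ½MR² = (1/2)(3.25)(0.598)² = 0.5811 kg·m².
α = τ/I = 3.96/0.5811 = 6.815 rad/s².
ω = ω₀ + αt = 0 + (6.815)(4.69) = 31.96 rad/s.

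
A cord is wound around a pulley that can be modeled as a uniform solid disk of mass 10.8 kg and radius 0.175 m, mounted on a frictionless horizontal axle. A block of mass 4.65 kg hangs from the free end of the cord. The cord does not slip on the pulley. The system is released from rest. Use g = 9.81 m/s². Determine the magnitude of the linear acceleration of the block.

I = ½MR² = (1/2)(10.8)(0.175)² = 0.1654 kg·m².
Block: mg − T = ma. Pulley: TR = Iα. No-slip: a = αR, so T = (I/R²)a = 5.400·a.
Then mg = (m + 5.400)a, so a = (4.65)(9.81)/(4.65 + 5.400) = 4.539 m/s².

a ≈ 4.54 m/s²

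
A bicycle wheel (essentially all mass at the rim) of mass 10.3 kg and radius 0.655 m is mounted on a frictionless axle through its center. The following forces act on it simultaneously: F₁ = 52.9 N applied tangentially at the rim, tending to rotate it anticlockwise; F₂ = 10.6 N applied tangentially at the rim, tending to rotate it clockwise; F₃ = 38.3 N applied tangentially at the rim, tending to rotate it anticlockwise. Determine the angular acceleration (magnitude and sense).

α ≈ 11.9 rad/s², anticlockwise

I = MR² = (10.3)(0.655)² = 4.419 kg·m².
Taking anticlockwise as positive: τ₁ = +(52.9)(0.655) = +34.65 N·m; τ₂ = −(10.6)(0.655) = −6.943 N·m; τ₃ = +(38.3)(0.655) = +25.09 N·m.
Net torque τ = 52.79 N·m.
α = τ/I = 52.79/4.419 = 11.95 rad/s².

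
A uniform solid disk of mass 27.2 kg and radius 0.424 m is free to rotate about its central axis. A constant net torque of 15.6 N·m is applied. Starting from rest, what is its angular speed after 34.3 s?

ω ≈ 219 rad/s

I = ½MR² = (1/2)(27.2)(0.424)² = 2.445 kg·m².
α = τ/I = 15.6/2.445 = 6.380 rad/s².
ω = ω₀ + αt = 0 + (6.380)(34.3) = 218.9 rad/s.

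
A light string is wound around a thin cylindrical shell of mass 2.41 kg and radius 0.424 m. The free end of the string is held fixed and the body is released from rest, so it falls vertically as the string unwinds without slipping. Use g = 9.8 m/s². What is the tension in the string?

T ≈ 11.8 N

Translation: Mg − T = Ma. Rotation about the center: TR = Iα with I = MR².
With a = αR: T = (I/R²)a = M a, so Mg = (1 + 1.000)Ma.
a = g/(1 + 1.000) = 9.8/2.000 = 4.900 m/s².
T = 1.000·M·a = (1.000)(2.41)(4.900) = 11.81 N.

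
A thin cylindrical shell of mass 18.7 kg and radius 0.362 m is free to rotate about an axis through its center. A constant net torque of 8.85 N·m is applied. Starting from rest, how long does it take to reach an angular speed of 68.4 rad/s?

t ≈ 18.9 s

I = MR² = (18.7)(0.362)² = 2.451 kg·m².
α = τ/I = 8.85/2.451 = 3.611 rad/s².
ω = αt ⇒ t = ω/α = 68.4/3.611 = 18.94 s.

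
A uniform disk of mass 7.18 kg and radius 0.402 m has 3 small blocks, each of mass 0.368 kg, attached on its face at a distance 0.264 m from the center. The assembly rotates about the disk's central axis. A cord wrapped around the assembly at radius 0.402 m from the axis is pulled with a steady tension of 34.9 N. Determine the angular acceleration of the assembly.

I_disk = ½MR² = ½(7.18)(0.402)² = 0.5802 kg·m².
I_blocks = 3·m·r² = 3(0.368)(0.264)² = 0.07694 kg·m².
Total I = 0.6571 kg·m².
τ = F r = (34.9)(0.402) = 14.03 N·m.
α = τ/I = 14.03/0.6571 = 21.35 rad/s².

α ≈ 21.4 rad/s²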